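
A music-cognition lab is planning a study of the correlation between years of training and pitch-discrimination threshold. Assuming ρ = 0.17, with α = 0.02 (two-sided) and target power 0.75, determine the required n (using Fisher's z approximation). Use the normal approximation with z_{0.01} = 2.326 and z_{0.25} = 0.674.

n = 309

Fisher's z: C = ½·ln((1+r)/(1−r)) = ½·ln(1.4096) = 0.1717.
n = ((z_{α/2} + z_β)/C)² + 3.
(2.326 + 0.674) / 0.1717 = 3.000 / 0.1717 = 17.472.
n = 17.472² + 3 = 305.28 + 3 = 308.3.
Round up.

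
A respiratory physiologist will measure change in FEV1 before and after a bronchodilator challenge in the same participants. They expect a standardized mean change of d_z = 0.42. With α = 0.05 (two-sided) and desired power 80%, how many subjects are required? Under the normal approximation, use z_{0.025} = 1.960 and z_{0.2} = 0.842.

n = 45 pairs

For a paired (one-sample on differences) test: n = ((z_{α/2} + z_β) / d)².
z_{α/2} + z_β = 1.960 + 0.842 = 2.802.
n = (2.802 / 0.42)² = 6.671² = 44.51.
Round up.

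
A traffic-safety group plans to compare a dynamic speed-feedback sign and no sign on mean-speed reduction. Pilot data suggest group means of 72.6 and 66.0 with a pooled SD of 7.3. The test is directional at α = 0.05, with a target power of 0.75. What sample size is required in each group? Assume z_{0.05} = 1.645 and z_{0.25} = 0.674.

n = 14 per group

Cohen's d = |M₁ − M₂| / SD_pooled = |72.6 − 66.0| / 7.3 = 6.6 / 7.3 = 0.904.
For two independent groups with equal n: n = 2·((z_{α} + z_β) / d)².
z_{α} + z_β = 1.645 + 0.674 = 2.319.
n = 2 × (2.319 / 0.904)² = 2 × 2.565² = 2 × 6.58 = 13.2.
Round up to the next whole participant.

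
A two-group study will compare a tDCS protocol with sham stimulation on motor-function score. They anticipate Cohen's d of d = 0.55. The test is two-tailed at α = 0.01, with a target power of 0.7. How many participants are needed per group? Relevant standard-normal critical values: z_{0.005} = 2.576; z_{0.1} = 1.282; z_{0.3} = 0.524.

n = 64 per group

For two independent groups with equal n: n = 2·((z_{α/2} + z_β) / d)².
z_{α/2} + z_β = 2.576 + 0.524 = 3.100.
n = 2 × (3.100 / 0.55)² = 2 × 5.636² = 2 × 31.77 = 63.5.
Round up to the next whole participant.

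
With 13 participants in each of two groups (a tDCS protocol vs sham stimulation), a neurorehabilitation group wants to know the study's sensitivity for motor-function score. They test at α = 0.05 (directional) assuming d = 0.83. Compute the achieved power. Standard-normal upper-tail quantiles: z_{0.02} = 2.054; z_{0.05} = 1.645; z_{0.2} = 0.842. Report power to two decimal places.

For two equal groups, power = Φ(d·√(n/2) − z_{α}).
d·√(n/2) = 0.83 × √(13/2) = 0.83 × 2.550 = 2.116.
z_β = 2.116 − 1.645 = 0.471.
Power = Φ(0.471) = 0.681.

power ≈ 0.68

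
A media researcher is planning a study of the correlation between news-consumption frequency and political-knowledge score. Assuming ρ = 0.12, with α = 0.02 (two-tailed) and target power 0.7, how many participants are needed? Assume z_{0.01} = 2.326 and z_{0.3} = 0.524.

Fisher's z: C = ½·ln((1+r)/(1−r)) = ½·ln(1.2727) = 0.1206.
n = ((z_{α/2} + z_β)/C)² + 3.
(2.326 + 0.524) / 0.1206 = 2.850 / 0.1206 = 23.632.
n = 23.632² + 3 = 558.46 + 3 = 561.5.
Round up.

n = 562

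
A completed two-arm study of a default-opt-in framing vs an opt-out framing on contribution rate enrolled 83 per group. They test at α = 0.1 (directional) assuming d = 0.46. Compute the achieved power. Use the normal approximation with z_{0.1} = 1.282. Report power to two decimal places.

power ≈ 0.95

For two equal groups, power = Φ(d·√(n/2) − z_{α}).
d·√(n/2) = 0.46 × √(83/2) = 0.46 × 6.442 = 2.963.
z_β = 2.963 − 1.282 = 1.681.
Power = Φ(1.681) = 0.954.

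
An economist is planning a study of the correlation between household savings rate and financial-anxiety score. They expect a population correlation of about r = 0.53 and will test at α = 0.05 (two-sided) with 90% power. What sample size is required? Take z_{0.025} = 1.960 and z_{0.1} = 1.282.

n = 34

Fisher's z: C = ½·ln((1+r)/(1−r)) = ½·ln(3.2553) = 0.5901.
n = ((z_{α/2} + z_β)/C)² + 3.
(1.960 + 1.282) / 0.5901 = 3.242 / 0.5901 = 5.494.
n = 5.494² + 3 = 30.18 + 3 = 33.2.
Round up.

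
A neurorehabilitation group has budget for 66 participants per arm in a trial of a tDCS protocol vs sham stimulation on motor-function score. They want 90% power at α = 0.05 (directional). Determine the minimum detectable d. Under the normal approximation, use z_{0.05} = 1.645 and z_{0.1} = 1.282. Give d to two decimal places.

d_min ≈ 0.51

For two independent groups of n = 66 each: d_min = (z_{α} + z_β)·√(2/n).
z-sum = 1.645 + 1.282 = 2.927.
d_min = 2.927 × √(2/66) = 2.927 × 0.1741 = 0.510.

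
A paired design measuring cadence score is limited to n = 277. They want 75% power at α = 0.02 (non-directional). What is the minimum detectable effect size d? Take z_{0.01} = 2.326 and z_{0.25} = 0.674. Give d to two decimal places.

For a single sample (or paired design) of n = 277: d_min = (z_{α/2} + z_β)/√n.
z-sum = 2.326 + 0.674 = 3.000.
d_min = 3.000 / √277 = 3.000 / 16.643 = 0.180.

d_min ≈ 0.18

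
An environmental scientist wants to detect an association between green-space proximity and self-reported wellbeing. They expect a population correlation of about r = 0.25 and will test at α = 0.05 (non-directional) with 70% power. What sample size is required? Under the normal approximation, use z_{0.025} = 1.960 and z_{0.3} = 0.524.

Fisher's z: C = ½·ln((1+r)/(1−r)) = ½·ln(1.6667) = 0.2554.
n = ((z_{α/2} + z_β)/C)² + 3.
(1.960 + 0.524) / 0.2554 = 2.484 / 0.2554 = 9.726.
n = 9.726² + 3 = 94.59 + 3 = 97.6.
Round up.

n = 98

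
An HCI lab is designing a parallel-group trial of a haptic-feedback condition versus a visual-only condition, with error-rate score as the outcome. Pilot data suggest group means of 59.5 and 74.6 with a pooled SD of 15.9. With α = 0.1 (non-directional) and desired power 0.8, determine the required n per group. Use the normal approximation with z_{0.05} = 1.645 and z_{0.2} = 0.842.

Cohen's d = |M₁ − M₂| / SD_pooled = |59.5 − 74.6| / 15.9 = 15.1 / 15.9 = 0.950.
For two independent groups with equal n: n = 2·((z_{α/2} + z_β) / d)².
z_{α/2} + z_β = 1.645 + 0.842 = 2.487.
n = 2 × (2.487 / 0.950)² = 2 × 2.618² = 2 × 6.85 = 13.7.
Round up to the next whole participant.

n = 14 per group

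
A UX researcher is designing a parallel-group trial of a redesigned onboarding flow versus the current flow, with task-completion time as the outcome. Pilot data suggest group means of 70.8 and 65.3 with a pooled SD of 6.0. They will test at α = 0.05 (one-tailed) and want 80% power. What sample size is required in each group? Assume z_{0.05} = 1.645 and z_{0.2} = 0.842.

n = 15 per group

Cohen's d = |M₁ − M₂| / SD_pooled = |70.8 − 65.3| / 6.0 = 5.5 / 6.0 = 0.917.
For two independent groups with equal n: n = 2·((z_{α} + z_β) / d)².
z_{α} + z_β = 1.645 + 0.842 = 2.487.
n = 2 × (2.487 / 0.917)² = 2 × 2.712² = 2 × 7.36 = 14.7.
Round up to the next whole participant.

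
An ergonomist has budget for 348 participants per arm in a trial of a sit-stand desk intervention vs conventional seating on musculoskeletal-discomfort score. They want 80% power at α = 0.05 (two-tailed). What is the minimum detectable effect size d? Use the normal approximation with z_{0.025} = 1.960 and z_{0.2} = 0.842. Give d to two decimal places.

For two independent groups of n = 348 each: d_min = (z_{α/2} + z_β)·√(2/n).
z-sum = 1.960 + 0.842 = 2.802.
d_min = 2.802 × √(2/348) = 2.802 × 0.0758 = 0.212.

d_min ≈ 0.21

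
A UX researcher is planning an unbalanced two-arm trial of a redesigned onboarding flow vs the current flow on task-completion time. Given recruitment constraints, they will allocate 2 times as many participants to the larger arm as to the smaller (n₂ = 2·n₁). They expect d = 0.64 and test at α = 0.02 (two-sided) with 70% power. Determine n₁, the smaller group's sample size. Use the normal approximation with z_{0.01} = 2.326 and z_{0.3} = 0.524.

n₁ = 30

With allocation ratio k = n₂/n₁ = 2, Var(x̄₁−x̄₂) = σ²(1/n₁ + 1/(k·n₁)) = σ²·(k+1)/(k·n₁).
So n₁ = (1 + 1/k)·((z_{α/2} + z_β)/d)² = 1.500 × (2.850/0.64)².
n₁ = 1.500 × 19.83 = 29.7.
Round up: n₁ = 30, giving n₂ = 2 × 30 = 60.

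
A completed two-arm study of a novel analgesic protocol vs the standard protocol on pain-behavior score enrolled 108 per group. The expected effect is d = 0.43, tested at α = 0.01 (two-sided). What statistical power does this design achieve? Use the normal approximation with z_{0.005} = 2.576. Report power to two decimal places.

For two equal groups, power = Φ(d·√(n/2) − z_{α/2}).
d·√(n/2) = 0.43 × √(108/2) = 0.43 × 7.348 = 3.160.
z_β = 3.160 − 2.576 = 0.584.
Power = Φ(0.584) = 0.720.

power ≈ 0.72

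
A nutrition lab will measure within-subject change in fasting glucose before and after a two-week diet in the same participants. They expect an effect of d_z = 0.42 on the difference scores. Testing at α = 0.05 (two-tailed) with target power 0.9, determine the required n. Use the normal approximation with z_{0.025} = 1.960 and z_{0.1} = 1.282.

n = 60 pairs

For a paired (one-sample on differences) test: n = ((z_{α/2} + z_β) / d)².
z_{α/2} + z_β = 1.960 + 1.282 = 3.242.
n = (3.242 / 0.42)² = 7.719² = 59.58.
Round up.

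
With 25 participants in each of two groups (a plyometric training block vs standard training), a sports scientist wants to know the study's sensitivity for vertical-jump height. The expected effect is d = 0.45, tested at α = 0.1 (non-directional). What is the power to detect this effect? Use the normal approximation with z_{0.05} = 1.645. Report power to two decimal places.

power ≈ 0.48

For two equal groups, power = Φ(d·√(n/2) − z_{α/2}).
d·√(n/2) = 0.45 × √(25/2) = 0.45 × 3.536 = 1.591.
z_β = 1.591 − 1.645 = -0.054.
Power = Φ(-0.054) = 0.478.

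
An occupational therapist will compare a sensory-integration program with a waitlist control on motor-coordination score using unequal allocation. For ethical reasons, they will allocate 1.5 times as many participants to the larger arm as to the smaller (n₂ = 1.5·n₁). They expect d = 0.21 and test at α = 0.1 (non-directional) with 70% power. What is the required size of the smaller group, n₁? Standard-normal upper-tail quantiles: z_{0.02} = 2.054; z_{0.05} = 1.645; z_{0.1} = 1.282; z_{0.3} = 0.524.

With allocation ratio k = n₂/n₁ = 1.5, Var(x̄₁−x̄₂) = σ²(1/n₁ + 1/(k·n₁)) = σ²·(k+1)/(k·n₁).
So n₁ = (1 + 1/k)·((z_{α/2} + z_β)/d)² = 1.667 × (2.169/0.21)².
n₁ = 1.667 × 106.68 = 177.8.
Round up: n₁ = 178, giving n₂ = 1.5 × 178 = 267.

n₁ = 178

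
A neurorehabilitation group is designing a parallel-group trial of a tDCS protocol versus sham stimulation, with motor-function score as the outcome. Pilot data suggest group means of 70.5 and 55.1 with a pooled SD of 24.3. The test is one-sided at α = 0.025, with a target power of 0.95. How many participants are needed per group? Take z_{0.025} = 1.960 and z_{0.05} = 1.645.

n = 65 per group

Cohen's d = |M₁ − M₂| / SD_pooled = |70.5 − 55.1| / 24.3 = 15.4 / 24.3 = 0.634.
For two independent groups with equal n: n = 2·((z_{α} + z_β) / d)².
z_{α} + z_β = 1.960 + 1.645 = 3.605.
n = 2 × (3.605 / 0.634)² = 2 × 5.686² = 2 × 32.33 = 64.7.
Round up to the next whole participant.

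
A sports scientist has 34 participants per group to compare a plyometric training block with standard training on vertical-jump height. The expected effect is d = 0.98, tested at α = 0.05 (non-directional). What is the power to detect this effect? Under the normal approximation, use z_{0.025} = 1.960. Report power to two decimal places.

power ≈ 0.98

For two equal groups, power = Φ(d·√(n/2) − z_{α/2}).
d·√(n/2) = 0.98 × √(34/2) = 0.98 × 4.123 = 4.041.
z_β = 4.041 − 1.960 = 2.081.
Power = Φ(2.081) = 0.981.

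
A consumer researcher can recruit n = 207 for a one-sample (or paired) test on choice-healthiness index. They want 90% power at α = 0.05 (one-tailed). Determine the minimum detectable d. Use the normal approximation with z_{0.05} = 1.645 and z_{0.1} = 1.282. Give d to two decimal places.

For a single sample (or paired design) of n = 207: d_min = (z_{α} + z_β)/√n.
z-sum = 1.645 + 1.282 = 2.927.
d_min = 2.927 / √207 = 2.927 / 14.387 = 0.203.

d_min ≈ 0.20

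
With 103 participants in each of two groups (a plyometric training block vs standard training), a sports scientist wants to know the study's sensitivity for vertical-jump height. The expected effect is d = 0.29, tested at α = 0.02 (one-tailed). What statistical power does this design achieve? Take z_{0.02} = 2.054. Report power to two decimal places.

For two equal groups, power = Φ(d·√(n/2) − z_{α}).
d·√(n/2) = 0.29 × √(103/2) = 0.29 × 7.176 = 2.081.
z_β = 2.081 − 2.054 = 0.027.
Power = Φ(0.027) = 0.511.

power ≈ 0.51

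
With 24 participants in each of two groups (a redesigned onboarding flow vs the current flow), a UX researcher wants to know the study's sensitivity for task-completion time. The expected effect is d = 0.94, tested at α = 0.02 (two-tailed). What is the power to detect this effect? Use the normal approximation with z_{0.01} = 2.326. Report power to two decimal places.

power ≈ 0.82

For two equal groups, power = Φ(d·√(n/2) − z_{α/2}).
d·√(n/2) = 0.94 × √(24/2) = 0.94 × 3.464 = 3.256.
z_β = 3.256 − 2.326 = 0.930.
Power = Φ(0.930) = 0.824.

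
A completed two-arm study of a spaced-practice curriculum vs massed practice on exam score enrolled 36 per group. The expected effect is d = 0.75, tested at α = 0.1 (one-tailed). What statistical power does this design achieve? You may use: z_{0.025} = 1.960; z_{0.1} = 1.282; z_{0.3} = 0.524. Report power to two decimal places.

For two equal groups, power = Φ(d·√(n/2) − z_{α}).
d·√(n/2) = 0.75 × √(36/2) = 0.75 × 4.243 = 3.182.
z_β = 3.182 − 1.282 = 1.900.
Power = Φ(1.900) = 0.971.

power ≈ 0.97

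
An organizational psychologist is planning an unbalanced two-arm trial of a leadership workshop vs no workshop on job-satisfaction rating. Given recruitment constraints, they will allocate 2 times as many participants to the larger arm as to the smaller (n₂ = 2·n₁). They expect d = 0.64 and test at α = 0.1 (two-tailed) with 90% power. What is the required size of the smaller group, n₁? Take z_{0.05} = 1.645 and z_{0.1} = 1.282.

With allocation ratio k = n₂/n₁ = 2, Var(x̄₁−x̄₂) = σ²(1/n₁ + 1/(k·n₁)) = σ²·(k+1)/(k·n₁).
So n₁ = (1 + 1/k)·((z_{α/2} + z_β)/d)² = 1.500 × (2.927/0.64)².
n₁ = 1.500 × 20.92 = 31.4.
Round up: n₁ = 32, giving n₂ = 2 × 32 = 64.

n₁ = 32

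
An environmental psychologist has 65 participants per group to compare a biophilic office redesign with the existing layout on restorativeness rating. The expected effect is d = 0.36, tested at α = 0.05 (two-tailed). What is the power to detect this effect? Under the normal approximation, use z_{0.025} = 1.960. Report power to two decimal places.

power ≈ 0.54

For two equal groups, power = Φ(d·√(n/2) − z_{α/2}).
d·√(n/2) = 0.36 × √(65/2) = 0.36 × 5.701 = 2.052.
z_β = 2.052 − 1.960 = 0.092.
Power = Φ(0.092) = 0.537.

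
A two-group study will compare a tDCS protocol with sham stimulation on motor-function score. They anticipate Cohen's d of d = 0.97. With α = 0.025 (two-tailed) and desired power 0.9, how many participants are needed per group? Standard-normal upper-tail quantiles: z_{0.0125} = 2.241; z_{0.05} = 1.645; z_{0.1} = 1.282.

For two independent groups with equal n: n = 2·((z_{α/2} + z_β) / d)².
z_{α/2} + z_β = 2.241 + 1.282 = 3.523.
n = 2 × (3.523 / 0.97)² = 2 × 3.632² = 2 × 13.19 = 26.4.
Round up to the next whole participant.

n = 27 per group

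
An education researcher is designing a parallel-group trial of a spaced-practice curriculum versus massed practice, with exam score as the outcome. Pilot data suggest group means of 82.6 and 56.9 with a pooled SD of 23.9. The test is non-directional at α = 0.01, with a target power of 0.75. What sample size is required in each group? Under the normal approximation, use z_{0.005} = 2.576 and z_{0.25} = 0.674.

n = 19 per group

Cohen's d = |M₁ − M₂| / SD_pooled = |82.6 − 56.9| / 23.9 = 25.7 / 23.9 = 1.075.
For two independent groups with equal n: n = 2·((z_{α/2} + z_β) / d)².
z_{α/2} + z_β = 2.576 + 0.674 = 3.250.
n = 2 × (3.250 / 1.075)² = 2 × 3.023² = 2 × 9.14 = 18.3.
Round up to the next whole participant.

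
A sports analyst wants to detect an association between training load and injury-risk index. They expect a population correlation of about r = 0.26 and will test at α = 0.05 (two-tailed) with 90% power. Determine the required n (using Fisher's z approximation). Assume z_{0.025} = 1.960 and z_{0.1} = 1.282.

n = 152

Fisher's z: C = ½·ln((1+r)/(1−r)) = ½·ln(1.7027) = 0.2661.
n = ((z_{α/2} + z_β)/C)² + 3.
(1.960 + 1.282) / 0.2661 = 3.242 / 0.2661 = 12.183.
n = 12.183² + 3 = 148.43 + 3 = 151.4.
Round up.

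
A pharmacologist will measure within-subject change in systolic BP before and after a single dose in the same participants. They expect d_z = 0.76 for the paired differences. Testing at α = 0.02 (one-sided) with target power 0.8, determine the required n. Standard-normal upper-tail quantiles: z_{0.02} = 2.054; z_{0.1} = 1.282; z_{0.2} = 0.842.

For a paired (one-sample on differences) test: n = ((z_{α} + z_β) / d)².
z_{α} + z_β = 2.054 + 0.842 = 2.896.
n = (2.896 / 0.76)² = 3.811² = 14.52.
Round up.

n = 15 pairs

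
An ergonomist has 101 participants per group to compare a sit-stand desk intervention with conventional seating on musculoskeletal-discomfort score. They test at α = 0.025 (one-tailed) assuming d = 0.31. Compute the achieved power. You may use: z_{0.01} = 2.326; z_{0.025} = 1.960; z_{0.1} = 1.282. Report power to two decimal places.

power ≈ 0.60

For two equal groups, power = Φ(d·√(n/2) − z_{α}).
d·√(n/2) = 0.31 × √(101/2) = 0.31 × 7.106 = 2.203.
z_β = 2.203 − 1.960 = 0.243.
Power = Φ(0.243) = 0.596.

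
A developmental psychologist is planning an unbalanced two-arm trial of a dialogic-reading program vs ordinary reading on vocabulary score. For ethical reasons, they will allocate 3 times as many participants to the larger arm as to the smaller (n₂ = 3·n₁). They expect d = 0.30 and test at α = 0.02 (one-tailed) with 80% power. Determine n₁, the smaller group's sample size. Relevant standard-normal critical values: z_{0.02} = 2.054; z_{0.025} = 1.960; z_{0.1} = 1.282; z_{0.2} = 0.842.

With allocation ratio k = n₂/n₁ = 3, Var(x̄₁−x̄₂) = σ²(1/n₁ + 1/(k·n₁)) = σ²·(k+1)/(k·n₁).
So n₁ = (1 + 1/k)·((z_{α} + z_β)/d)² = 1.333 × (2.896/0.30)².
n₁ = 1.333 × 93.19 = 124.2.
Round up: n₁ = 125, giving n₂ = 3 × 125 = 375.

n₁ = 125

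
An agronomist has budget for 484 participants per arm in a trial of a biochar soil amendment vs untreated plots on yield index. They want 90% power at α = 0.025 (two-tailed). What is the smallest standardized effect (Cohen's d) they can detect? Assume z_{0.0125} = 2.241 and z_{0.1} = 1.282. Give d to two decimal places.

For two independent groups of n = 484 each: d_min = (z_{α/2} + z_β)·√(2/n).
z-sum = 2.241 + 1.282 = 3.523.
d_min = 3.523 × √(2/484) = 3.523 × 0.0643 = 0.226.

d_min ≈ 0.23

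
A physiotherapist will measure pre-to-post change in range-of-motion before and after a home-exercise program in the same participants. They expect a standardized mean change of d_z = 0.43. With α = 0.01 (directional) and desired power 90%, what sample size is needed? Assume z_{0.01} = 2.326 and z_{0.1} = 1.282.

n = 71 pairs

For a paired (one-sample on differences) test: n = ((z_{α} + z_β) / d)².
z_{α} + z_β = 2.326 + 1.282 = 3.608.
n = (3.608 / 0.43)² = 8.391² = 70.40.
Round up.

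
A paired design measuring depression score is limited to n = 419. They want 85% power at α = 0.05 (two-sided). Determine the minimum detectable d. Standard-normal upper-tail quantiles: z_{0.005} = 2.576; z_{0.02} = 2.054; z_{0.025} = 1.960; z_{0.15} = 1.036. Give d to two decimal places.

For a single sample (or paired design) of n = 419: d_min = (z_{α/2} + z_β)/√n.
z-sum = 1.960 + 1.036 = 2.996.
d_min = 2.996 / √419 = 2.996 / 20.469 = 0.146.

d_min ≈ 0.15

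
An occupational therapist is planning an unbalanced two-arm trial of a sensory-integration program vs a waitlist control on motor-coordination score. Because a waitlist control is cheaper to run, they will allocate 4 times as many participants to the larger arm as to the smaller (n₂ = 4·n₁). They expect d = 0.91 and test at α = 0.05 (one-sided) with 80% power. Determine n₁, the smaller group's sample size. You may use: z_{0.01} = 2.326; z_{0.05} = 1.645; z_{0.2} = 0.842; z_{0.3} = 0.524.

With allocation ratio k = n₂/n₁ = 4, Var(x̄₁−x̄₂) = σ²(1/n₁ + 1/(k·n₁)) = σ²·(k+1)/(k·n₁).
So n₁ = (1 + 1/k)·((z_{α} + z_β)/d)² = 1.250 × (2.487/0.91)².
n₁ = 1.250 × 7.47 = 9.3.
Round up: n₁ = 10, giving n₂ = 4 × 10 = 40.

n₁ = 10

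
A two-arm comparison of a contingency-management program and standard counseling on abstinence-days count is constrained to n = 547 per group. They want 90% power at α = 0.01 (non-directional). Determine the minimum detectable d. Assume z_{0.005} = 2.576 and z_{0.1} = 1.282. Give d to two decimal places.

d_min ≈ 0.23

For two independent groups of n = 547 each: d_min = (z_{α/2} + z_β)·√(2/n).
z-sum = 2.576 + 1.282 = 3.858.
d_min = 3.858 × √(2/547) = 3.858 × 0.0605 = 0.233.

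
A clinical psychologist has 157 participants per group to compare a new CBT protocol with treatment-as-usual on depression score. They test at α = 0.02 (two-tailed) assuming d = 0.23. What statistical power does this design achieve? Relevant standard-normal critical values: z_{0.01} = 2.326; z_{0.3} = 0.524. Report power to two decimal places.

power ≈ 0.39

For two equal groups, power = Φ(d·√(n/2) − z_{α/2}).
d·√(n/2) = 0.23 × √(157/2) = 0.23 × 8.860 = 2.038.
z_β = 2.038 − 2.326 = -0.288.
Power = Φ(-0.288) = 0.387.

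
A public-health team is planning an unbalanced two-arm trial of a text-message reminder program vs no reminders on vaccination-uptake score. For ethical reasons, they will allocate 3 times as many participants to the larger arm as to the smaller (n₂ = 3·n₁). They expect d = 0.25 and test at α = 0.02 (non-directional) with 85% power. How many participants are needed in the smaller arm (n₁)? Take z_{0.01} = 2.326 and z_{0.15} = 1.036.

With allocation ratio k = n₂/n₁ = 3, Var(x̄₁−x̄₂) = σ²(1/n₁ + 1/(k·n₁)) = σ²·(k+1)/(k·n₁).
So n₁ = (1 + 1/k)·((z_{α/2} + z_β)/d)² = 1.333 × (3.362/0.25)².
n₁ = 1.333 × 180.85 = 241.1.
Round up: n₁ = 242, giving n₂ = 3 × 242 = 726.

n₁ = 242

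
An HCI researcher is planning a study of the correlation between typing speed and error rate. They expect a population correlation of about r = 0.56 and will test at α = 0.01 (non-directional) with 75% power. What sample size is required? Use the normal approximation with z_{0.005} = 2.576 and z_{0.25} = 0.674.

n = 30

Fisher's z: C = ½·ln((1+r)/(1−r)) = ½·ln(3.5455) = 0.6328.
n = ((z_{α/2} + z_β)/C)² + 3.
(2.576 + 0.674) / 0.6328 = 3.250 / 0.6328 = 5.136.
n = 5.136² + 3 = 26.38 + 3 = 29.4.
Round up.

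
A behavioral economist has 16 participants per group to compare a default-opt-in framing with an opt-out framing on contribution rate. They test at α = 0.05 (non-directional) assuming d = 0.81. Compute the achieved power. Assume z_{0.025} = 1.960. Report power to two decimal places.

For two equal groups, power = Φ(d·√(n/2) − z_{α/2}).
d·√(n/2) = 0.81 × √(16/2) = 0.81 × 2.828 = 2.291.
z_β = 2.291 − 1.960 = 0.331.
Power = Φ(0.331) = 0.630.

power ≈ 0.63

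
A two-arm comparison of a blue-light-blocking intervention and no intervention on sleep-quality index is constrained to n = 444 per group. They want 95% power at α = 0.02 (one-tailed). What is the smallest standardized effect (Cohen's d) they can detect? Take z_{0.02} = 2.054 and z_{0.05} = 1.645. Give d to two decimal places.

For two independent groups of n = 444 each: d_min = (z_{α} + z_β)·√(2/n).
z-sum = 2.054 + 1.645 = 3.699.
d_min = 3.699 × √(2/444) = 3.699 × 0.0671 = 0.248.

d_min ≈ 0.25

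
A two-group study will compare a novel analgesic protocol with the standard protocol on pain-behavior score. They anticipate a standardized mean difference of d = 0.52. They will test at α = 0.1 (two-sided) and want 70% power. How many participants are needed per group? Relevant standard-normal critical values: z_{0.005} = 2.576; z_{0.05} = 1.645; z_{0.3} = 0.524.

For two independent groups with equal n: n = 2·((z_{α/2} + z_β) / d)².
z_{α/2} + z_β = 1.645 + 0.524 = 2.169.
n = 2 × (2.169 / 0.52)² = 2 × 4.171² = 2 × 17.40 = 34.8.
Round up to the next whole participant.

n = 35 per group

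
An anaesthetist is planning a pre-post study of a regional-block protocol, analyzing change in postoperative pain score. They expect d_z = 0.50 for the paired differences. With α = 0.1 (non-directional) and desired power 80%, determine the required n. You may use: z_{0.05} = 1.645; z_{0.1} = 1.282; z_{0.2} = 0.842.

For a paired (one-sample on differences) test: n = ((z_{α/2} + z_β) / d)².
z_{α/2} + z_β = 1.645 + 0.842 = 2.487.
n = (2.487 / 0.50)² = 4.974² = 24.74.
Round up.

n = 25 pairs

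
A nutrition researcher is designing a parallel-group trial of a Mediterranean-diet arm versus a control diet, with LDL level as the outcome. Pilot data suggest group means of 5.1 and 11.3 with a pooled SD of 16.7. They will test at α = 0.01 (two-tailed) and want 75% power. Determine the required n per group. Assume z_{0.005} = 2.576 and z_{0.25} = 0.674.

n = 154 per group

Cohen's d = |M₁ − M₂| / SD_pooled = |5.1 − 11.3| / 16.7 = 6.2 / 16.7 = 0.371.
For two independent groups with equal n: n = 2·((z_{α/2} + z_β) / d)².
z_{α/2} + z_β = 2.576 + 0.674 = 3.250.
n = 2 × (3.250 / 0.371)² = 2 × 8.760² = 2 × 76.74 = 153.5.
Round up to the next whole participant.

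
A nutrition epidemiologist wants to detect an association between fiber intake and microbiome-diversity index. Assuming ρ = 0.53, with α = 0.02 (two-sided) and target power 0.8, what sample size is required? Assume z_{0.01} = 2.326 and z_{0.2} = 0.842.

n = 32

Fisher's z: C = ½·ln((1+r)/(1−r)) = ½·ln(3.2553) = 0.5901.
n = ((z_{α/2} + z_β)/C)² + 3.
(2.326 + 0.842) / 0.5901 = 3.168 / 0.5901 = 5.369.
n = 5.369² + 3 = 28.82 + 3 = 31.8.
Round up.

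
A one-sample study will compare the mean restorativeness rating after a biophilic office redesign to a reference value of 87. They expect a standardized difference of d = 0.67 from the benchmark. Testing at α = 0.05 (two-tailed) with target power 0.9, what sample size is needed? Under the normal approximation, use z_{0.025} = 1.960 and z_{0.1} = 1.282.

n = 24

For a one-sample test: n = ((z_{α/2} + z_β) / d)².
z_{α/2} + z_β = 1.960 + 1.282 = 3.242.
n = (3.242 / 0.67)² = 4.839² = 23.41.
Round up.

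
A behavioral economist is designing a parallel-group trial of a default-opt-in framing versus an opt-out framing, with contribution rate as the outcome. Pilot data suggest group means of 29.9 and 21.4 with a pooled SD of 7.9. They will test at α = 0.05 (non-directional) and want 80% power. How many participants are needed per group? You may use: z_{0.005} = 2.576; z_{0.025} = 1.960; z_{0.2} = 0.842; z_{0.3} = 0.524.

n = 14 per group

Cohen's d = |M₁ − M₂| / SD_pooled = |29.9 − 21.4| / 7.9 = 8.5 / 7.9 = 1.076.
For two independent groups with equal n: n = 2·((z_{α/2} + z_β) / d)².
z_{α/2} + z_β = 1.960 + 0.842 = 2.802.
n = 2 × (2.802 / 1.076)² = 2 × 2.604² = 2 × 6.78 = 13.6.
Round up to the next whole participant.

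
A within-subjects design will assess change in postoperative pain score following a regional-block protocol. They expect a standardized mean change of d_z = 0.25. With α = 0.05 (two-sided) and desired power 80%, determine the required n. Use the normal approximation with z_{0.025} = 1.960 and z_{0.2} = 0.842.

n = 126 pairs

For a paired (one-sample on differences) test: n = ((z_{α/2} + z_β) / d)².
z_{α/2} + z_β = 1.960 + 0.842 = 2.802.
n = (2.802 / 0.25)² = 11.208² = 125.62.
Round up.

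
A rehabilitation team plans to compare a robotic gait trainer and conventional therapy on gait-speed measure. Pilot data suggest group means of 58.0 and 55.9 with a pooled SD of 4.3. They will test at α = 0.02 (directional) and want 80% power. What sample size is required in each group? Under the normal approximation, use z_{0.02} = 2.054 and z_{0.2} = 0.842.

n = 71 per group

Cohen's d = |M₁ − M₂| / SD_pooled = |58.0 − 55.9| / 4.3 = 2.1 / 4.3 = 0.488.
For two independent groups with equal n: n = 2·((z_{α} + z_β) / d)².
z_{α} + z_β = 2.054 + 0.842 = 2.896.
n = 2 × (2.896 / 0.488)² = 2 × 5.934² = 2 × 35.22 = 70.4.
Round up to the next whole participant.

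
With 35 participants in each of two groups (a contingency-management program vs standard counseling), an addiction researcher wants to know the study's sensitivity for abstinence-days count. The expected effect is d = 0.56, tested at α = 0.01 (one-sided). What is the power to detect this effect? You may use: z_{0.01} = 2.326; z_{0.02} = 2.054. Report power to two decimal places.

For two equal groups, power = Φ(d·√(n/2) − z_{α}).
d·√(n/2) = 0.56 × √(35/2) = 0.56 × 4.183 = 2.343.
z_β = 2.343 − 2.326 = 0.017.
Power = Φ(0.017) = 0.507.

power ≈ 0.51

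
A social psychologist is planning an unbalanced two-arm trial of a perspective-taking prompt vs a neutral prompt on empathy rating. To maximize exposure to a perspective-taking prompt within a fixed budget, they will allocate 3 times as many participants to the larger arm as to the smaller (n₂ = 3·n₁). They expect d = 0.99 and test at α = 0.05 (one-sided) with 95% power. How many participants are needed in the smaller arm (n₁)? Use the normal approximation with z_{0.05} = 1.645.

n₁ = 15

With allocation ratio k = n₂/n₁ = 3, Var(x̄₁−x̄₂) = σ²(1/n₁ + 1/(k·n₁)) = σ²·(k+1)/(k·n₁).
So n₁ = (1 + 1/k)·((z_{α} + z_β)/d)² = 1.333 × (3.290/0.99)².
n₁ = 1.333 × 11.04 = 14.7.
Round up: n₁ = 15, giving n₂ = 3 × 15 = 45.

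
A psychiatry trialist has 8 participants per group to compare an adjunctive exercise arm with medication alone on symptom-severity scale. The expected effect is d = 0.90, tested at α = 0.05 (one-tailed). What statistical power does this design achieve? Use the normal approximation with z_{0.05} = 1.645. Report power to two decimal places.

For two equal groups, power = Φ(d·√(n/2) − z_{α}).
d·√(n/2) = 0.90 × √(8/2) = 0.90 × 2.000 = 1.800.
z_β = 1.800 − 1.645 = 0.155.
Power = Φ(0.155) = 0.562.

power ≈ 0.56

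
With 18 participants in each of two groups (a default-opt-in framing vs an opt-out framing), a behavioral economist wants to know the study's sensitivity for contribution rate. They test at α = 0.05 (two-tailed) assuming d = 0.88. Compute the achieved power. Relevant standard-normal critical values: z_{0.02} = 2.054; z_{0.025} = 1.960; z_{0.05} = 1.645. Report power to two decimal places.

For two equal groups, power = Φ(d·√(n/2) − z_{α/2}).
d·√(n/2) = 0.88 × √(18/2) = 0.88 × 3.000 = 2.640.
z_β = 2.640 − 1.960 = 0.680.
Power = Φ(0.680) = 0.752.

power ≈ 0.75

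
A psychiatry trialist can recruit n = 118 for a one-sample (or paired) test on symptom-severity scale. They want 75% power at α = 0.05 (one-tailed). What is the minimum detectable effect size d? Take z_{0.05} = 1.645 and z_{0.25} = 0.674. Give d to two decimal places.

d_min ≈ 0.21

For a single sample (or paired design) of n = 118: d_min = (z_{α} + z_β)/√n.
z-sum = 1.645 + 0.674 = 2.319.
d_min = 2.319 / √118 = 2.319 / 10.863 = 0.213.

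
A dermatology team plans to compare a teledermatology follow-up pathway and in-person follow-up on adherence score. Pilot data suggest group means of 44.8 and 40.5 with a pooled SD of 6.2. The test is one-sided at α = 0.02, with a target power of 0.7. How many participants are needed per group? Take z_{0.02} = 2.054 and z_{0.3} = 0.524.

n = 28 per group

Cohen's d = |M₁ − M₂| / SD_pooled = |44.8 − 40.5| / 6.2 = 4.3 / 6.2 = 0.694.
For two independent groups with equal n: n = 2·((z_{α} + z_β) / d)².
z_{α} + z_β = 2.054 + 0.524 = 2.578.
n = 2 × (2.578 / 0.694)² = 2 × 3.715² = 2 × 13.80 = 27.6.
Round up to the next whole participant.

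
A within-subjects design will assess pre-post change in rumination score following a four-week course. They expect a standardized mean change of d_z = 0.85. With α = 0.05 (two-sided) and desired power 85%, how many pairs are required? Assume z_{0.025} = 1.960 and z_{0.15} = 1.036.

For a paired (one-sample on differences) test: n = ((z_{α/2} + z_β) / d)².
z_{α/2} + z_β = 1.960 + 1.036 = 2.996.
n = (2.996 / 0.85)² = 3.525² = 12.42.
Round up.

n = 13 pairs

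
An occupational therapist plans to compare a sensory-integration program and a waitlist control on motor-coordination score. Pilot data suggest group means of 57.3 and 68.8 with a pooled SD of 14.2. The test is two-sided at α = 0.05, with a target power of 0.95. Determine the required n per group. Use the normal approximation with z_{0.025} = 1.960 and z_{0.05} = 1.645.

n = 40 per group

Cohen's d = |M₁ − M₂| / SD_pooled = |57.3 − 68.8| / 14.2 = 11.5 / 14.2 = 0.810.
For two independent groups with equal n: n = 2·((z_{α/2} + z_β) / d)².
z_{α/2} + z_β = 1.960 + 1.645 = 3.605.
n = 2 × (3.605 / 0.810)² = 2 × 4.451² = 2 × 19.81 = 39.6.
Round up to the next whole participant.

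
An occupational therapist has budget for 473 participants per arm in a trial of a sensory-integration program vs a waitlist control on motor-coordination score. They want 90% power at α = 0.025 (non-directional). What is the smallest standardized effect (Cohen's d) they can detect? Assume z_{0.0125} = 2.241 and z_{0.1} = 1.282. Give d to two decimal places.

For two independent groups of n = 473 each: d_min = (z_{α/2} + z_β)·√(2/n).
z-sum = 2.241 + 1.282 = 3.523.
d_min = 3.523 × √(2/473) = 3.523 × 0.0650 = 0.229.

d_min ≈ 0.23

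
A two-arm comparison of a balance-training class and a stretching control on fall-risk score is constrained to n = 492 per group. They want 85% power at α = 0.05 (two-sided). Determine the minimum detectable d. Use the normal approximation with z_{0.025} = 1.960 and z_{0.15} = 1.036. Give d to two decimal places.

d_min ≈ 0.19

For two independent groups of n = 492 each: d_min = (z_{α/2} + z_β)·√(2/n).
z-sum = 1.960 + 1.036 = 2.996.
d_min = 2.996 × √(2/492) = 2.996 × 0.0638 = 0.191.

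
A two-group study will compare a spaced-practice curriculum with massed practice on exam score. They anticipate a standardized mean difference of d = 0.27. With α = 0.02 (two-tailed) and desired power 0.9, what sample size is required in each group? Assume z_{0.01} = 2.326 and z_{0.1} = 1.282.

For two independent groups with equal n: n = 2·((z_{α/2} + z_β) / d)².
z_{α/2} + z_β = 2.326 + 1.282 = 3.608.
n = 2 × (3.608 / 0.27)² = 2 × 13.363² = 2 × 178.57 = 357.1.
Round up to the next whole participant.

n = 358 per group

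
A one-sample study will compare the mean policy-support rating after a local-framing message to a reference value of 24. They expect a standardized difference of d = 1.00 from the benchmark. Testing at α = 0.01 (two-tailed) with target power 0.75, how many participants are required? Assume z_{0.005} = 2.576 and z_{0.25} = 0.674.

n = 11

For a one-sample test: n = ((z_{α/2} + z_β) / d)².
z_{α/2} + z_β = 2.576 + 0.674 = 3.250.
n = (3.250 / 1.00)² = 3.250² = 10.56.
Round up.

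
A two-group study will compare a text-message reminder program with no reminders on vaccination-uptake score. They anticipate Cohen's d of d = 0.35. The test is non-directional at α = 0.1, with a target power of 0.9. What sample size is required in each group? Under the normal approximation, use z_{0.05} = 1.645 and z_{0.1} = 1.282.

n = 140 per group

For two independent groups with equal n: n = 2·((z_{α/2} + z_β) / d)².
z_{α/2} + z_β = 1.645 + 1.282 = 2.927.
n = 2 × (2.927 / 0.35)² = 2 × 8.363² = 2 × 69.94 = 139.9.
Round up to the next whole participant.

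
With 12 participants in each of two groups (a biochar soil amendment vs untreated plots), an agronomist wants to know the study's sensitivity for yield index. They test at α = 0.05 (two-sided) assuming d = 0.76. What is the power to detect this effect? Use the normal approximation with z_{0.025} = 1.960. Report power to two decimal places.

For two equal groups, power = Φ(d·√(n/2) − z_{α/2}).
d·√(n/2) = 0.76 × √(12/2) = 0.76 × 2.449 = 1.862.
z_β = 1.862 − 1.960 = -0.098.
Power = Φ(-0.098) = 0.461.

power ≈ 0.46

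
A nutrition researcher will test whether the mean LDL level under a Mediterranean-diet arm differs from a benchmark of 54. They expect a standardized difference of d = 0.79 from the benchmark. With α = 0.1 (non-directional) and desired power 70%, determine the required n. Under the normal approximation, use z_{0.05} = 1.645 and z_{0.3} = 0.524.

n = 8

For a one-sample test: n = ((z_{α/2} + z_β) / d)².
z_{α/2} + z_β = 1.645 + 0.524 = 2.169.
n = (2.169 / 0.79)² = 2.746² = 7.54.
Round up.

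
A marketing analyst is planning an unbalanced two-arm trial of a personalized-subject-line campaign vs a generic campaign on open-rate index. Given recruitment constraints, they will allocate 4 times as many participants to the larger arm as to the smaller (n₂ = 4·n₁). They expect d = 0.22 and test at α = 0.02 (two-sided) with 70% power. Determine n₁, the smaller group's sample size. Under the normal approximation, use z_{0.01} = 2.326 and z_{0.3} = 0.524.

n₁ = 210

With allocation ratio k = n₂/n₁ = 4, Var(x̄₁−x̄₂) = σ²(1/n₁ + 1/(k·n₁)) = σ²·(k+1)/(k·n₁).
So n₁ = (1 + 1/k)·((z_{α/2} + z_β)/d)² = 1.250 × (2.850/0.22)².
n₁ = 1.250 × 167.82 = 209.8.
Round up: n₁ = 210, giving n₂ = 4 × 210 = 840.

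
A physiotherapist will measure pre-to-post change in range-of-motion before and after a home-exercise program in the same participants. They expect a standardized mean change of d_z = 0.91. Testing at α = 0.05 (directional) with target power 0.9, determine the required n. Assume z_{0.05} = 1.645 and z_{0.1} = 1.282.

For a paired (one-sample on differences) test: n = ((z_{α} + z_β) / d)².
z_{α} + z_β = 1.645 + 1.282 = 2.927.
n = (2.927 / 0.91)² = 3.216² = 10.35.
Round up.

n = 11 pairs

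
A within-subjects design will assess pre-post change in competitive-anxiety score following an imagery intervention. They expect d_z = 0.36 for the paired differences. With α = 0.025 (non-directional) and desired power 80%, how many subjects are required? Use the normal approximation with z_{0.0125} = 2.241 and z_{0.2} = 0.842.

n = 74 pairs

For a paired (one-sample on differences) test: n = ((z_{α/2} + z_β) / d)².
z_{α/2} + z_β = 2.241 + 0.842 = 3.083.
n = (3.083 / 0.36)² = 8.564² = 73.34.
Round up.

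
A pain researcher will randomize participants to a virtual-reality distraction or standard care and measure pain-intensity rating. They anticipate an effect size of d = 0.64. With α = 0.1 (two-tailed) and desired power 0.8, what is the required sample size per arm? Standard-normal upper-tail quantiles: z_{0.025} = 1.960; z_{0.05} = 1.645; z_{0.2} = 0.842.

n = 31 per group

For two independent groups with equal n: n = 2·((z_{α/2} + z_β) / d)².
z_{α/2} + z_β = 1.645 + 0.842 = 2.487.
n = 2 × (2.487 / 0.64)² = 2 × 3.886² = 2 × 15.10 = 30.2.
Round up to the next whole participant.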